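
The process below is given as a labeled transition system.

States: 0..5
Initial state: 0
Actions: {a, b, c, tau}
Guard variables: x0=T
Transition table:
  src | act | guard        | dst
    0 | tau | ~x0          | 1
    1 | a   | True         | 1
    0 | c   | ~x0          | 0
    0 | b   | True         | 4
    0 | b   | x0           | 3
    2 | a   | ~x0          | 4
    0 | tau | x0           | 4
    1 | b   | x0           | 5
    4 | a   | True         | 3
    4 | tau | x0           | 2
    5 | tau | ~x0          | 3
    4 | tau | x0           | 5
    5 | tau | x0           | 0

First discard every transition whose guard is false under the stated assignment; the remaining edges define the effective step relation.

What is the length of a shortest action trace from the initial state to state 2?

BFS to 2:
  L0 = {0}
  L1 = {3,4}
  L2 = {2,5}
first hit 2 at d=2 via b·tau

Answer: 2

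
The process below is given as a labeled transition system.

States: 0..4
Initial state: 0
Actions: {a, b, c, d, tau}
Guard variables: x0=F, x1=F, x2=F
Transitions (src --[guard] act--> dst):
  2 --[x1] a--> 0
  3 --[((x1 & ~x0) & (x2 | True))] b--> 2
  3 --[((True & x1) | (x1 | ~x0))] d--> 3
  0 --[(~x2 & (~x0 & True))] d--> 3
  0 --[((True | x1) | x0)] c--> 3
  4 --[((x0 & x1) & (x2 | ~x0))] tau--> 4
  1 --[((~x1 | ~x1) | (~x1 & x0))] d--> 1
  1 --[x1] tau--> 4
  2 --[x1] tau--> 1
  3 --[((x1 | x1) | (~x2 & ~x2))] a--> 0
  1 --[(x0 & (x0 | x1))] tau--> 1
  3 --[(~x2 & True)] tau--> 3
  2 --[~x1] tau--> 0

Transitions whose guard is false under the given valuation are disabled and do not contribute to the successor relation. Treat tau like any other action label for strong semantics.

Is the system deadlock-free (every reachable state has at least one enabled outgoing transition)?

Answer: DEADLOCK-FREE

Trace:
R = {0,3}
  0: c→3  d→3  [deg 2]
  3: a→0  d→3  tau→3  [deg 3]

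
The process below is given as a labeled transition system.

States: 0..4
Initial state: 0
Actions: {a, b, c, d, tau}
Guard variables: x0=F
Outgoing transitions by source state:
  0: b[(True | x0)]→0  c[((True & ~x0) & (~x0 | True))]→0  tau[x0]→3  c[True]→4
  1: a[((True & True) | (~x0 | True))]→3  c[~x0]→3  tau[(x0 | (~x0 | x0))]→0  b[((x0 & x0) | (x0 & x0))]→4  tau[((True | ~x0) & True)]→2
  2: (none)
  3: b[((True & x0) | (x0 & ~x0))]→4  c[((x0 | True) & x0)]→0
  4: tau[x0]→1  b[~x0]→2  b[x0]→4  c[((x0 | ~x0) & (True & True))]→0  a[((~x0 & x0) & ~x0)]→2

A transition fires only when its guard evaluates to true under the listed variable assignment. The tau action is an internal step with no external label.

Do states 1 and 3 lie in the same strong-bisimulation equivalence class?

Answer: NOT BISIMILAR

Trace:
Bisimulation quotient by refinement:
  π0 = {{0,1,2,3,4}}
  π1 = {{0,4},{1},{2,3}}
  π2 = {{0},{1},{2,3},{4}}
stable after 3 split(s): 4 block(s)
1∈{1}, 3∈{2,3}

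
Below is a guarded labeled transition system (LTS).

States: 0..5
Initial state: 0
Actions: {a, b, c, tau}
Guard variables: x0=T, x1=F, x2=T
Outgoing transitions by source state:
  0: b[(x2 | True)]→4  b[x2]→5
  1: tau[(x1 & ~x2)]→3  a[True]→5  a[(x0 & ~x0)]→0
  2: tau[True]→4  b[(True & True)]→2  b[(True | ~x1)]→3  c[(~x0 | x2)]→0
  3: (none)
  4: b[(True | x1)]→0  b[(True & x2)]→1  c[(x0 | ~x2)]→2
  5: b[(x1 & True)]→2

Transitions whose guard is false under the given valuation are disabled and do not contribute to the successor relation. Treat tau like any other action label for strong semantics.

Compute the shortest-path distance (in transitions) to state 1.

Answer: 2

Analysis:
Breadth-first toward 1:
  Layer 0: {0}
  Layer 1: {4,5}
  Layer 2: {1,2}
1 enters at depth 2; path b·b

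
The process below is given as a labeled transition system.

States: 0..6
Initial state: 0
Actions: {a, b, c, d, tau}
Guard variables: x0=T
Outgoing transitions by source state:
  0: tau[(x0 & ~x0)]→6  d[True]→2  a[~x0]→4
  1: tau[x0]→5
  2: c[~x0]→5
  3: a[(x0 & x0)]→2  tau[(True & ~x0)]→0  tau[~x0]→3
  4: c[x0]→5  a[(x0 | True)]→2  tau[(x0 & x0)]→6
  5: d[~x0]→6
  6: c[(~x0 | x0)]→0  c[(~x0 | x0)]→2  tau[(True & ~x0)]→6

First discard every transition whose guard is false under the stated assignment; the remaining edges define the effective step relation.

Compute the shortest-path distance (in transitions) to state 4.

BFS to 4:
  L0 = {0}
  L1 = {2}
4 never appears.

Answer: UNREACHABLE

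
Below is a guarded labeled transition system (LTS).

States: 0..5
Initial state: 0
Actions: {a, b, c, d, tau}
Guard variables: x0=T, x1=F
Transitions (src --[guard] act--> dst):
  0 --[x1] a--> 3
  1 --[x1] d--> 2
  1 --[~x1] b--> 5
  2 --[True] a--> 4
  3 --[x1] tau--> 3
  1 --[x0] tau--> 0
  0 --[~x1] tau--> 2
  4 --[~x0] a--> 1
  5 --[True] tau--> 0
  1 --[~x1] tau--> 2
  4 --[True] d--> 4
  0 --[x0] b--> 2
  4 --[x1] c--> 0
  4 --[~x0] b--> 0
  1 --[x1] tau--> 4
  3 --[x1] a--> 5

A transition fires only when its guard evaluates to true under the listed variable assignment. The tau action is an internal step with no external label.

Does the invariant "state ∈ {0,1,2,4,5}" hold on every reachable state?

Allowed set {0,1,2,4,5}
Reachable = {0,2,4}
  0: safe
  2: safe
  4: safe

Answer: INVARIANT HOLDS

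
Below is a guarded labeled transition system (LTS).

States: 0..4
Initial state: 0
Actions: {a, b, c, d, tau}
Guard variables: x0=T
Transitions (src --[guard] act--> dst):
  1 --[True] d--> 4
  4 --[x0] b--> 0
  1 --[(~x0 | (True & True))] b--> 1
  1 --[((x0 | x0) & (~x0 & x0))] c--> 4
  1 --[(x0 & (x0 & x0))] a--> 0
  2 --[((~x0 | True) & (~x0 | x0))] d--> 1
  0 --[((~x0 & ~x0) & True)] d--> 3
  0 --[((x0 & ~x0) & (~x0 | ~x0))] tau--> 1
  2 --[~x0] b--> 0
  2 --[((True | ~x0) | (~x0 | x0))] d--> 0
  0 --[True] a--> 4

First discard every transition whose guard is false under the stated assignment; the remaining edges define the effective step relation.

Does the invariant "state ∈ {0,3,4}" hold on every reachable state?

Inv-set: {0,3,4}
Reach set: {0,4}
  0: ok
  4: ok

Answer: INVARIANT HOLDS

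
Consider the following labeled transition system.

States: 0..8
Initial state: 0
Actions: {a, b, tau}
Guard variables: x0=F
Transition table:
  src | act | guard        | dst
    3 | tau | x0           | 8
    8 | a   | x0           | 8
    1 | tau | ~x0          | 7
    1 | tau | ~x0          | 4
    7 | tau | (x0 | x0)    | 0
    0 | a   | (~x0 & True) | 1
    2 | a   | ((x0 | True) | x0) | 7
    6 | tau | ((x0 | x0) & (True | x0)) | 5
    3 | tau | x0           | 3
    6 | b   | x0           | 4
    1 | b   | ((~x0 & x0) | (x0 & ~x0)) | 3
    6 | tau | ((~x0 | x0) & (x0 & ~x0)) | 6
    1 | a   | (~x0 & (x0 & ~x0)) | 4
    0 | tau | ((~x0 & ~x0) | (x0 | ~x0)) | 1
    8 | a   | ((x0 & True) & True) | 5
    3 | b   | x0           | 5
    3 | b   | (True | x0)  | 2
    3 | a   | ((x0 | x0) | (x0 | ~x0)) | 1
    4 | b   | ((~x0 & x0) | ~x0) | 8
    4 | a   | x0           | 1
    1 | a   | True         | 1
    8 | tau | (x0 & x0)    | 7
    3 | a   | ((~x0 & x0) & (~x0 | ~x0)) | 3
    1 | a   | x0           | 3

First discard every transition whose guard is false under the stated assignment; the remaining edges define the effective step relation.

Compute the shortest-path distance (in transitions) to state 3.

Layered search for 3:
  depth 0: {0}
  depth 1: {1}
  depth 2: {4,7}
  depth 3: {8}
3 never appears.

Answer: UNREACHABLE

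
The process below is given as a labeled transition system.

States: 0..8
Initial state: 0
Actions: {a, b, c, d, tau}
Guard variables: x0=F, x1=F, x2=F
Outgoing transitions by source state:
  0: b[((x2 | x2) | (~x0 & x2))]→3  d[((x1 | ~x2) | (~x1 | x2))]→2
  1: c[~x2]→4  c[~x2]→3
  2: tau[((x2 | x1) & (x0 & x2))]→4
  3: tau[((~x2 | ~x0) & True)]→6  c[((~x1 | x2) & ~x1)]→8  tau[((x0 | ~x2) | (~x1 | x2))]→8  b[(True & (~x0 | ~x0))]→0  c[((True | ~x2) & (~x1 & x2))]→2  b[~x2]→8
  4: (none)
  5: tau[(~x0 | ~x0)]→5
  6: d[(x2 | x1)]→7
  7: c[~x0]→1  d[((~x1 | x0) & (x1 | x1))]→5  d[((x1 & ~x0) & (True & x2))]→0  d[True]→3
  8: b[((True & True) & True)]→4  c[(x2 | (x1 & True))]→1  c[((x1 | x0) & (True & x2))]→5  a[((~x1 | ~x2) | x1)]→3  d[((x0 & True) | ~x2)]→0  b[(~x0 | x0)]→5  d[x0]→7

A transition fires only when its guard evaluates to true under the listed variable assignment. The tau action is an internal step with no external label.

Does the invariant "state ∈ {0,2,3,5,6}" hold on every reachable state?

Answer: INVARIANT HOLDS

Working:
Allowed set {0,2,3,5,6}
Reach set: {0,2}
  0: ok
  2: ok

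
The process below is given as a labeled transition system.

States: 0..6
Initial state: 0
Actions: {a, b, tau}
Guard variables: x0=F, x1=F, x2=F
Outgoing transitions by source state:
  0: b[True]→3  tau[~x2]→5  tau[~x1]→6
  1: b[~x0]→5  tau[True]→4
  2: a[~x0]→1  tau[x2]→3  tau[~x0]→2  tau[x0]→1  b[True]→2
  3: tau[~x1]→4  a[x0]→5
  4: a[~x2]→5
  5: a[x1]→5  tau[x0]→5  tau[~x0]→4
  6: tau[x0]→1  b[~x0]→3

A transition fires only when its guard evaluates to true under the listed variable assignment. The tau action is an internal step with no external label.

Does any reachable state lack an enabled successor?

Answer: DEADLOCK-FREE

Working:
R = {0,3,4,5,6}
  0: b→3  tau→5  tau→6  [deg 3]
  3: tau→4  [deg 1]
  4: a→5  [deg 1]
  5: tau→4  [deg 1]
  6: b→3  [deg 1]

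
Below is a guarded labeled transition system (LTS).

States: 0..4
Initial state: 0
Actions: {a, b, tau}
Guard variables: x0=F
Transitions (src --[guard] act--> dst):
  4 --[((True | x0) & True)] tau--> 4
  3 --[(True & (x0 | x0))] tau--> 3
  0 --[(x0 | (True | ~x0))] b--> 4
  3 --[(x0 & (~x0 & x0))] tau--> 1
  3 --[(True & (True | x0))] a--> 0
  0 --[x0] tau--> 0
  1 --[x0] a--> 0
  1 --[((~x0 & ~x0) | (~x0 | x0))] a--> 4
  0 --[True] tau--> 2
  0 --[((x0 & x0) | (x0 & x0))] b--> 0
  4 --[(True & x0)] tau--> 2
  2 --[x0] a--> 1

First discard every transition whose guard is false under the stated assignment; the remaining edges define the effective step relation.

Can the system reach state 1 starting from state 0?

Answer: UNREACHABLE

Trace:
Guard filter leaves 5 enabled edge(s).
Layer 0: {0}
Layer 1: {2,4}  total {0,2,4}
Reachable = {0,2,4}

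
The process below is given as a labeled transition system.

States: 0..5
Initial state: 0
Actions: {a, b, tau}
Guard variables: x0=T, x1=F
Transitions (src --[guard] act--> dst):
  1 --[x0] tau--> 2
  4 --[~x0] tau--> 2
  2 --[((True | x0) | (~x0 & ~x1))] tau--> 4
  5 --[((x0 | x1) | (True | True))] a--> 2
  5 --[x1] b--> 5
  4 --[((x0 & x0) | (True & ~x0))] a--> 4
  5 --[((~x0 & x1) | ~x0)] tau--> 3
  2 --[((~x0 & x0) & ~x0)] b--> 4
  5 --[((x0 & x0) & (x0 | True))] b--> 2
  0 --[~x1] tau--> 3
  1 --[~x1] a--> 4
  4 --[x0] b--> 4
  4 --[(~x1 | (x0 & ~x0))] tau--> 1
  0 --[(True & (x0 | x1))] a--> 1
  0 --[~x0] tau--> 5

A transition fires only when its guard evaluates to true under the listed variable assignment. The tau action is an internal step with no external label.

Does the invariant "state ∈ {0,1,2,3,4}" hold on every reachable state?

Answer: INVARIANT HOLDS

Working:
Inv-set: {0,1,2,3,4}
Reach set: {0,1,2,3,4}
  0: safe
  1: safe
  2: safe
  3: safe
  4: safe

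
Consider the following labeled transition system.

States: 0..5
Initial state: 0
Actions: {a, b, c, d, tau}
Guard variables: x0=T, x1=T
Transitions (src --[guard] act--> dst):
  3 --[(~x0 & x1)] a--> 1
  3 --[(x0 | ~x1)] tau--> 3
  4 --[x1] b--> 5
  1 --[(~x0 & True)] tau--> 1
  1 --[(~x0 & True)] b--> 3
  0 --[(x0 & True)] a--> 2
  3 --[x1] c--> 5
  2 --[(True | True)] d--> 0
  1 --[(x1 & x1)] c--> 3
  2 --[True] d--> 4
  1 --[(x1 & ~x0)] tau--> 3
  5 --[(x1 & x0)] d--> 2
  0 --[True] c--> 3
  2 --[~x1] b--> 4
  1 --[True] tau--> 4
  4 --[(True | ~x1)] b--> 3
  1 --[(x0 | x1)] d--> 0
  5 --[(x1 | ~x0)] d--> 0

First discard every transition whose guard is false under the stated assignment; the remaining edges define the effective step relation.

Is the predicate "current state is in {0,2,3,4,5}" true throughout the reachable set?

Safe = {0,2,3,4,5}
Reachable = {0,2,3,4,5}
  0: safe
  2: safe
  3: safe
  4: safe
  5: safe

Answer: INVARIANT HOLDS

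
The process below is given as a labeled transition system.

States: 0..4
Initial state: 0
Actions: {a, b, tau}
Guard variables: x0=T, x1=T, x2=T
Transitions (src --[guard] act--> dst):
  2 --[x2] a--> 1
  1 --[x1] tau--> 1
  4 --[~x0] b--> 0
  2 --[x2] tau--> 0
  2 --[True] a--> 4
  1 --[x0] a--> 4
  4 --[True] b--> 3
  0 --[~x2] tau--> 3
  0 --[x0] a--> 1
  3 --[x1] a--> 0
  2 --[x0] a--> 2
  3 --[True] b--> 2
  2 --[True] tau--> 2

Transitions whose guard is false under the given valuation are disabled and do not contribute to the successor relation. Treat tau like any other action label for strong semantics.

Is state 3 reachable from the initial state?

After dropping false guards: 11 live edges.
L0 = {0}
L1 = {1}  cumulative {0,1}
L2 = {4}  cumulative {0,1,4}
L3 = {3}  cumulative {0,1,3,4}
L4 = {2}  cumulative {0,1,2,3,4}
Reachable = {0,1,2,3,4}
witness 3: a·a·b

Answer: REACHABLE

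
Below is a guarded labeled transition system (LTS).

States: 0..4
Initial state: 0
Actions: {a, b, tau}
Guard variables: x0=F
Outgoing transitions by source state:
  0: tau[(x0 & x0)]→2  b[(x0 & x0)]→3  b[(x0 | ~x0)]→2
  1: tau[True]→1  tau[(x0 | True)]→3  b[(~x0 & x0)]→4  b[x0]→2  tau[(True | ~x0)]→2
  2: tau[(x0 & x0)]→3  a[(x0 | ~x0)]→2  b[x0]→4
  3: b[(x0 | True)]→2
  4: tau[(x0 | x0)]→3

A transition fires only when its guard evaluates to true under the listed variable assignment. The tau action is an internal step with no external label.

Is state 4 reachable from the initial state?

Guard filter leaves 6 enabled edge(s).
L0 = {0}
L1 = {2}  total {0,2}
Reach set: {0,2}

Answer: UNREACHABLE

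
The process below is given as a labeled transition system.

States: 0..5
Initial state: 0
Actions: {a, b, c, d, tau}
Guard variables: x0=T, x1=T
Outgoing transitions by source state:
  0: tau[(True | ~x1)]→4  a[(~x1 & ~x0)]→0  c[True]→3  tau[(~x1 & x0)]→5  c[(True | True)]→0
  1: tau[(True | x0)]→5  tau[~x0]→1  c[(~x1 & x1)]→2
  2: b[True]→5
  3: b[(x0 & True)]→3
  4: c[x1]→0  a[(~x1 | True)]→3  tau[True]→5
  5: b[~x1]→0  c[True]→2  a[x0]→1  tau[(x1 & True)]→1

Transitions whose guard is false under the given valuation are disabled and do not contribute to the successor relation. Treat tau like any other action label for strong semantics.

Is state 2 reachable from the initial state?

Answer: REACHABLE

Trace:
After dropping false guards: 12 live edges.
L0 = {0}
L1 = {3,4}  now seen {0,3,4}
L2 = {5}  now seen {0,3,4,5}
L3 = {1,2}  now seen {0,1,2,3,4,5}
Reach set: {0,1,2,3,4,5}
Path to 2: tau·tau·c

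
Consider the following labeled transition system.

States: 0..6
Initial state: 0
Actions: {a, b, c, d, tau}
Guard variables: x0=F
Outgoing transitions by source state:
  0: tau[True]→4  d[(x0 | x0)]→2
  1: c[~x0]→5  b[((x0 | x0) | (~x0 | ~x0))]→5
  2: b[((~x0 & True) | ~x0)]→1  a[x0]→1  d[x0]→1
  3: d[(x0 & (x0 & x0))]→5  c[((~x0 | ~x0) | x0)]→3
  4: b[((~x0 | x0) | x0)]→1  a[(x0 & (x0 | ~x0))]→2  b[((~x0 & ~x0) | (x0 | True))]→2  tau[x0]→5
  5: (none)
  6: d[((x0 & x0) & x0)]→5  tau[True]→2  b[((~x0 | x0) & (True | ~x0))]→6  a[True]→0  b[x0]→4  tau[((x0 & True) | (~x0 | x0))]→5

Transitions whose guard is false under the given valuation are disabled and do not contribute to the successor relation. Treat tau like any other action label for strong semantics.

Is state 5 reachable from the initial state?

Answer: REACHABLE

Analysis:
Guard filter leaves 11 enabled edge(s).
depth 0: {0}
depth 1: {4}  total {0,4}
depth 2: {1,2}  total {0,1,2,4}
depth 3: {5}  total {0,1,2,4,5}
Reachable = {0,1,2,4,5}
witness 5: tau·b·c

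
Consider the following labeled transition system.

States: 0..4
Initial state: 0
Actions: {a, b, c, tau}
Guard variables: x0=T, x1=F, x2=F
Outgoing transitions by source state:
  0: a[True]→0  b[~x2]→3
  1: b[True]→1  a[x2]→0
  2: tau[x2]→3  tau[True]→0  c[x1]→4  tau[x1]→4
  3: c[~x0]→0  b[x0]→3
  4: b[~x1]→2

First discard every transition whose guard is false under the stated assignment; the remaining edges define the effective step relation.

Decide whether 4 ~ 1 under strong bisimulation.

Bisimulation quotient by refinement:
  P[0] = {{0,1,2,3,4}}
  P[1] = {{0},{1,3,4},{2}}
  P[2] = {{0},{1,3},{2},{4}}
stable after 3 split(s): 4 block(s)
class of 4: {4}; class of 1: {1,3}

Answer: NOT BISIMILAR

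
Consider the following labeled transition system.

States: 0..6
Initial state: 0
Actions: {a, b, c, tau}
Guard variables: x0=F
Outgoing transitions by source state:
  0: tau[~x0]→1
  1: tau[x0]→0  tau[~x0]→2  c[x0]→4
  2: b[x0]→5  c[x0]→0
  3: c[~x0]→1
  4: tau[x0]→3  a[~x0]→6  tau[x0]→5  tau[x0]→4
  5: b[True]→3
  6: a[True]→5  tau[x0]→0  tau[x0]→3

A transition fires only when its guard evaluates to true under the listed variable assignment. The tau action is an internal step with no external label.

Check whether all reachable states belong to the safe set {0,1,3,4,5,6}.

Allowed set {0,1,3,4,5,6}
R = {0,1,2}
  0: ✓
  1: ✓
  2: outside
witness against invariant: tau·tau → 2

Answer: INVARIANT VIOLATED at state 2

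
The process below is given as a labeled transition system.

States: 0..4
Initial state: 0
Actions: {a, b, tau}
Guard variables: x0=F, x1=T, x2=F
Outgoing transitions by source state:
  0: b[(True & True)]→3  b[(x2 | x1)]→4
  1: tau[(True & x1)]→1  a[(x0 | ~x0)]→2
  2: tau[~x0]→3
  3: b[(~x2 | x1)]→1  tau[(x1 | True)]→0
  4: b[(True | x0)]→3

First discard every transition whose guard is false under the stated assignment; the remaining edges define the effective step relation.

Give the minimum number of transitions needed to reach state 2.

Answer: 3

Analysis:
Breadth-first toward 2:
  L0 = {0}
  L1 = {3,4}
  L2 = {1}
  L3 = {2}
depth(2)=3, e.g. b·b·a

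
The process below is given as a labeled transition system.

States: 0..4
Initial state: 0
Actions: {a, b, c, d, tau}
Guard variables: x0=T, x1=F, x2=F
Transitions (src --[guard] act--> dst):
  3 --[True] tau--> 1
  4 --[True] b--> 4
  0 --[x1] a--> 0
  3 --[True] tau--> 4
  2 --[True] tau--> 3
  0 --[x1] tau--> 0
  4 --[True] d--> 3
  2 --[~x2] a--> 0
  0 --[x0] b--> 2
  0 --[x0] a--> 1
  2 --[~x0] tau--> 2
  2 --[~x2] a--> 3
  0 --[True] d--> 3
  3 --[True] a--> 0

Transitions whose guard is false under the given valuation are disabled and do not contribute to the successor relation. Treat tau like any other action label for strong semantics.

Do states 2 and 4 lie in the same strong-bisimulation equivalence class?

Answer: NOT BISIMILAR

Working:
Compute ~ classes (split until stable):
  π0 = {{0,1,2,3,4}}
  π1 = {{0},{1},{2,3},{4}}
  π2 = {{0},{1},{2},{3},{4}}
stable after 3 split(s): 5 block(s)
class of 2: {2}; class of 4: {4}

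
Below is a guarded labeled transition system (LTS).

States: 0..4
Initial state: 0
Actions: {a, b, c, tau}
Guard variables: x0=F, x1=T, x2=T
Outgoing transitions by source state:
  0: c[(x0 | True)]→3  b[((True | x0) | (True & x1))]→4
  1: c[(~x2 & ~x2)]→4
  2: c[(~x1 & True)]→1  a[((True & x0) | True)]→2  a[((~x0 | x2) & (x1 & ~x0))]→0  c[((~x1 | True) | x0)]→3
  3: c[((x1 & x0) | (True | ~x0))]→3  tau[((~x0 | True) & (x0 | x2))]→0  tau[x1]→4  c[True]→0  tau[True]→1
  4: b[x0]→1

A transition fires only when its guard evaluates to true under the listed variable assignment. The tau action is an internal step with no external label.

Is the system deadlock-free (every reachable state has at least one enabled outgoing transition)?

Reachable = {0,1,3,4}
  0: b→4  c→3  [deg 2]
  1: ∅  [STUCK]
  3: c→0  c→3  tau→0  tau→1  tau→4  [deg 5]
  4: ∅  [STUCK]
trace reaching 1: c·tau

Answer: DEADLOCK at state 1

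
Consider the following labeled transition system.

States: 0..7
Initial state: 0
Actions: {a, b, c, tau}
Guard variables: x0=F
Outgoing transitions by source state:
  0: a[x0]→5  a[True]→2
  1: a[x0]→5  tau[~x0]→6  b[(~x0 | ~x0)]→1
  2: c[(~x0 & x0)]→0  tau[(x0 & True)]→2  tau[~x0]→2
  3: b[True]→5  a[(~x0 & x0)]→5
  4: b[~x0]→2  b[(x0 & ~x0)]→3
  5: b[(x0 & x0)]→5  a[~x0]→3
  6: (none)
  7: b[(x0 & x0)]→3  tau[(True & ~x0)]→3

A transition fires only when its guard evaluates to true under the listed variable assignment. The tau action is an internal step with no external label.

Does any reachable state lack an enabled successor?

Answer: DEADLOCK-FREE

Working:
Reachable = {0,2}
  0: a→2  [1 exit(s)]
  2: tau→2  [1 exit(s)]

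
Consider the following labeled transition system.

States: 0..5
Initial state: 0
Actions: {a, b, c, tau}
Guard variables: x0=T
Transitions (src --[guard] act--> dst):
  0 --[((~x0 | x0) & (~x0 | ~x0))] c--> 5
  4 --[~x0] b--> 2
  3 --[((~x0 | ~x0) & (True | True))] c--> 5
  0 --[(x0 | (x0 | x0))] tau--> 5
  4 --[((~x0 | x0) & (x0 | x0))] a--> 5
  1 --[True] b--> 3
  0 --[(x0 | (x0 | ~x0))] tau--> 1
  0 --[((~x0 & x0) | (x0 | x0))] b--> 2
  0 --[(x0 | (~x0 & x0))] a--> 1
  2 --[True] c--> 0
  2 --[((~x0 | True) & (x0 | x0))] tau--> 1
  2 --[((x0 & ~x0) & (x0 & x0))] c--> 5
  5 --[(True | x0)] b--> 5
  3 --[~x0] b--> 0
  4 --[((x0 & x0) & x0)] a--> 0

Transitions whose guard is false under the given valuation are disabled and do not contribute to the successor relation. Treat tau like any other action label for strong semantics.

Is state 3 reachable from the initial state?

Answer: REACHABLE

Trace:
10 transition(s) survive guard evaluation.
depth 0: {0}
depth 1: {1,2,5}  total {0,1,2,5}
depth 2: {3}  total {0,1,2,3,5}
Reach set: {0,1,2,3,5}
Path to 3: tau·b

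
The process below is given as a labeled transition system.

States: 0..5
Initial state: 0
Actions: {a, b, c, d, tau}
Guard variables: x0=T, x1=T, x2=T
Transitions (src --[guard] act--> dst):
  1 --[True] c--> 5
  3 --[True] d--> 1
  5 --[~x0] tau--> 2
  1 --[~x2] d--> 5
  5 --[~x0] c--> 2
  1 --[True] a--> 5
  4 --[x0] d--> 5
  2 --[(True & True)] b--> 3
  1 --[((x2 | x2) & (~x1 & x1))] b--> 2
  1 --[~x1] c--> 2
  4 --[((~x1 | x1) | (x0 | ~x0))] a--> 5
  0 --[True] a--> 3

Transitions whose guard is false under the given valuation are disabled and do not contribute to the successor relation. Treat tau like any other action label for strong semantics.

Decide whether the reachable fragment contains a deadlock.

Answer: DEADLOCK at state 5

Analysis:
Reach set: {0,1,3,5}
  0: a→3  [1 exit(s)]
  1: a→5  c→5  [2 exit(s)]
  3: d→1  [1 exit(s)]
  5: ∅  [no exit]
witness 5: a·d·c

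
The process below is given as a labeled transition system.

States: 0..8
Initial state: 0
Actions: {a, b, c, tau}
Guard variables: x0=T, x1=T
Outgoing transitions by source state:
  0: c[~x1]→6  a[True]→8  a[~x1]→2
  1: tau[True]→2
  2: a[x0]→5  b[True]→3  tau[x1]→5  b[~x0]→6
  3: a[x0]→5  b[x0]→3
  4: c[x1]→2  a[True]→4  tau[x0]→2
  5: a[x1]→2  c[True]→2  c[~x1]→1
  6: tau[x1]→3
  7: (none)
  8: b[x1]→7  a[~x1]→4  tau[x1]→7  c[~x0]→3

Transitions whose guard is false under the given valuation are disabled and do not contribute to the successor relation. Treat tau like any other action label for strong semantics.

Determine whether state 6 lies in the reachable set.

Answer: UNREACHABLE

Trace:
Guard filter leaves 15 enabled edge(s).
Layer 0: {0}
Layer 1: {8}  cumulative {0,8}
Layer 2: {7}  cumulative {0,7,8}
Reach set: {0,7,8}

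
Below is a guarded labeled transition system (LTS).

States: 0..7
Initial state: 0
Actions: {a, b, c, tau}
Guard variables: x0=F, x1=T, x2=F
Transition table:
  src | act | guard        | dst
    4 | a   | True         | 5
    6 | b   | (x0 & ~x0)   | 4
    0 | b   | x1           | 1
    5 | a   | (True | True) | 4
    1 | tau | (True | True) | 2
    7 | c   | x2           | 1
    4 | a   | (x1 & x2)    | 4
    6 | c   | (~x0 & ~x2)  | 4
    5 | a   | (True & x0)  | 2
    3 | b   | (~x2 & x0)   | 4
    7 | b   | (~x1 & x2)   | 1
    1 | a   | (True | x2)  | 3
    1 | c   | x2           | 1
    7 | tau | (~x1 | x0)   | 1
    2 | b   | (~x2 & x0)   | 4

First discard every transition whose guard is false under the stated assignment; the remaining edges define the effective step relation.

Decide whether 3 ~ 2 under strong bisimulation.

Answer: BISIMILAR

Analysis:
Bisimulation quotient by refinement:
  round 0: {{0,1,2,3,4,5,6,7}}
  round 1: {{0},{1},{2,3,7},{4,5},{6}}
5 equivalence class(es) (converged in 2)
class of 3: {2,3,7}; class of 2: {2,3,7}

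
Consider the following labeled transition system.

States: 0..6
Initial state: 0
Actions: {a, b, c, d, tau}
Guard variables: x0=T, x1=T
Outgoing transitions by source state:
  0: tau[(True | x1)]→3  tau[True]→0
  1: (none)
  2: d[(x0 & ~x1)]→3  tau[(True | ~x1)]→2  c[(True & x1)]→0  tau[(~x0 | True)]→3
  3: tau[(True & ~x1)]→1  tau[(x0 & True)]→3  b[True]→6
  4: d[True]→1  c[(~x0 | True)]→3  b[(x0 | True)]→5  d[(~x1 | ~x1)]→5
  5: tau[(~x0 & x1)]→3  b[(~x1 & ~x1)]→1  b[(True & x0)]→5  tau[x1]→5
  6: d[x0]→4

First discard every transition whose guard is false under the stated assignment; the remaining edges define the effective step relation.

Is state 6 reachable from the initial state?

Answer: REACHABLE

Analysis:
Guard filter leaves 13 enabled edge(s).
Layer 0: {0}
Layer 1: {3}  total {0,3}
Layer 2: {6}  total {0,3,6}
Layer 3: {4}  total {0,3,4,6}
Layer 4: {1,5}  total {0,1,3,4,5,6}
Reachable = {0,1,3,4,5,6}
trace reaching 6: tau·b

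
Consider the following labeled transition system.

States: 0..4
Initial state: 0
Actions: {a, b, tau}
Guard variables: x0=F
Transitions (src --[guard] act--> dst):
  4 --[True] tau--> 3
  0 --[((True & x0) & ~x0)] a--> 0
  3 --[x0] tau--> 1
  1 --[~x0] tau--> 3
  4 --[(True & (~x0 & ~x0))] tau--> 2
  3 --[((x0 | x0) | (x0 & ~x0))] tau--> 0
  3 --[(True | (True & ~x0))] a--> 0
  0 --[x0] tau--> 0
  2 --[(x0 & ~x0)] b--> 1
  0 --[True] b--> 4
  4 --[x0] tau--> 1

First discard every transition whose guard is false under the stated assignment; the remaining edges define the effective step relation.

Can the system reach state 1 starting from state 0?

5 transition(s) survive guard evaluation.
L0 = {0}
L1 = {4}  cumulative {0,4}
L2 = {2,3}  cumulative {0,2,3,4}
R = {0,2,3,4}

Answer: UNREACHABLE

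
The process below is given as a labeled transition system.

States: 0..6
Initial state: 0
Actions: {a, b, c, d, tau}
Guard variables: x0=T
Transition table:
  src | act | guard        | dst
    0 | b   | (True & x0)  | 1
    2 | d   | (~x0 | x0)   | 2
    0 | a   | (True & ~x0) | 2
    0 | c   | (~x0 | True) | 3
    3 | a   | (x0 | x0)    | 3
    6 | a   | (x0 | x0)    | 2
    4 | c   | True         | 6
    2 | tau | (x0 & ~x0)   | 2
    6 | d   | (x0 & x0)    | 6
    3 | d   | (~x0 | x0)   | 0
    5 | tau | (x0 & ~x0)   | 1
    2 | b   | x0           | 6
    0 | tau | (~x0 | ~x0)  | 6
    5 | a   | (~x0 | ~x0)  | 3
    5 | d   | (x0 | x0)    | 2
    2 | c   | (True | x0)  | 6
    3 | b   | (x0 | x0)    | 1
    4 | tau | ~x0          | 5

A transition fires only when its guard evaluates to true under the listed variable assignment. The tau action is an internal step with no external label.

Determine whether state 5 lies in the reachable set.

After dropping false guards: 12 live edges.
L0 = {0}
L1 = {1,3}  now seen {0,1,3}
Reachable = {0,1,3}

Answer: UNREACHABLE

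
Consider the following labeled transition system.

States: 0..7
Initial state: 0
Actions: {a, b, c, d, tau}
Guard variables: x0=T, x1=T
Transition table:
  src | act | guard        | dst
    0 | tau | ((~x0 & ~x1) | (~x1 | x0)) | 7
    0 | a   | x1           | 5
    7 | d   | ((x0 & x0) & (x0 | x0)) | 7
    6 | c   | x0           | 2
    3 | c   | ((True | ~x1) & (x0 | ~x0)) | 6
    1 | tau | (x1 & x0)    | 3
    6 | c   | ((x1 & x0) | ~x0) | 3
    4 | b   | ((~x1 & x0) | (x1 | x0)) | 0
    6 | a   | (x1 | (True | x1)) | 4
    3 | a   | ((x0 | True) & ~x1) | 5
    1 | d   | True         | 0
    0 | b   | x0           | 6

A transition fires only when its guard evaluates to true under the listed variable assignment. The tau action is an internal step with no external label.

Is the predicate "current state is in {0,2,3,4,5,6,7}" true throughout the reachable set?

Inv-set: {0,2,3,4,5,6,7}
Reach set: {0,2,3,4,5,6,7}
  0: ok
  2: ok
  3: ok
  4: ok
  5: ok
  6: ok
  7: ok

Answer: INVARIANT HOLDS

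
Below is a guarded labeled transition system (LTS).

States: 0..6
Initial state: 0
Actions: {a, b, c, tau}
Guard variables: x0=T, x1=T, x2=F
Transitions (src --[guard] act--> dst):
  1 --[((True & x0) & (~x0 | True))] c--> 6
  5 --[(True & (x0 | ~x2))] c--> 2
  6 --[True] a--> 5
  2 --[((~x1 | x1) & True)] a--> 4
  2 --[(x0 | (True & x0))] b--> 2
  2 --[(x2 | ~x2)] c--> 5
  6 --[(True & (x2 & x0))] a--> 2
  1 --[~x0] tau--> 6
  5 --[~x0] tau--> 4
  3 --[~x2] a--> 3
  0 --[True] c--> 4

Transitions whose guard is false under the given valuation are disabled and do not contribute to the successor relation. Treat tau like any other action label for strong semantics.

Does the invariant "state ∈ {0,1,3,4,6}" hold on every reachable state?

Answer: INVARIANT HOLDS

Analysis:
Allowed set {0,1,3,4,6}
R = {0,4}
  0: ✓
  4: ✓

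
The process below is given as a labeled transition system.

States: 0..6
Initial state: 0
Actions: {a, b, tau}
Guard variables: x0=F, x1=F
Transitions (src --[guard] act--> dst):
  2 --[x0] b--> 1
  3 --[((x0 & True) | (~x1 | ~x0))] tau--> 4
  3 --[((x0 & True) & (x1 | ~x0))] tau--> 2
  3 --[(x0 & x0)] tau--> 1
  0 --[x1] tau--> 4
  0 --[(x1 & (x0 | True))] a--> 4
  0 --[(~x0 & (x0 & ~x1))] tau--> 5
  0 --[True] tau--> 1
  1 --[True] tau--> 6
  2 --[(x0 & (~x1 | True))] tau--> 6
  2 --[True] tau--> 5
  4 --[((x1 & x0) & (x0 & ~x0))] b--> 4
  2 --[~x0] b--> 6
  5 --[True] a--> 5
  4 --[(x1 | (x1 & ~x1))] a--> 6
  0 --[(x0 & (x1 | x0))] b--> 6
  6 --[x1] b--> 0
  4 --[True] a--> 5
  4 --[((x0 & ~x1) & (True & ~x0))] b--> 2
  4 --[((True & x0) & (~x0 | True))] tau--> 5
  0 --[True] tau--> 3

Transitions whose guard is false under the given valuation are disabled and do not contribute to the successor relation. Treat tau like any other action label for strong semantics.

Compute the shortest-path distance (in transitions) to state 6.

Layered search for 6:
  Layer 0: {0}
  Layer 1: {1,3}
  Layer 2: {4,6}
6 enters at depth 2; path tau·tau

Answer: 2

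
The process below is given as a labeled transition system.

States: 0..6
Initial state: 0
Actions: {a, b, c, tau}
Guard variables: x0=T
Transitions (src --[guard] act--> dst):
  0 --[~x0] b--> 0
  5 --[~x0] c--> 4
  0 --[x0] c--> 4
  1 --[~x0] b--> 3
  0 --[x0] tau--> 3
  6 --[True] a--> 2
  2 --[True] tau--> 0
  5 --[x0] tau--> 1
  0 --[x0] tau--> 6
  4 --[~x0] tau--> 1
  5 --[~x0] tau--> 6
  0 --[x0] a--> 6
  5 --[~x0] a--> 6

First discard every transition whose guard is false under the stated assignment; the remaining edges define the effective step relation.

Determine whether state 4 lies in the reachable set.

Answer: REACHABLE

Working:
Guard filter leaves 7 enabled edge(s).
Layer 0: {0}
Layer 1: {3,4,6}  now seen {0,3,4,6}
Layer 2: {2}  now seen {0,2,3,4,6}
Reachable = {0,2,3,4,6}
trace reaching 4: c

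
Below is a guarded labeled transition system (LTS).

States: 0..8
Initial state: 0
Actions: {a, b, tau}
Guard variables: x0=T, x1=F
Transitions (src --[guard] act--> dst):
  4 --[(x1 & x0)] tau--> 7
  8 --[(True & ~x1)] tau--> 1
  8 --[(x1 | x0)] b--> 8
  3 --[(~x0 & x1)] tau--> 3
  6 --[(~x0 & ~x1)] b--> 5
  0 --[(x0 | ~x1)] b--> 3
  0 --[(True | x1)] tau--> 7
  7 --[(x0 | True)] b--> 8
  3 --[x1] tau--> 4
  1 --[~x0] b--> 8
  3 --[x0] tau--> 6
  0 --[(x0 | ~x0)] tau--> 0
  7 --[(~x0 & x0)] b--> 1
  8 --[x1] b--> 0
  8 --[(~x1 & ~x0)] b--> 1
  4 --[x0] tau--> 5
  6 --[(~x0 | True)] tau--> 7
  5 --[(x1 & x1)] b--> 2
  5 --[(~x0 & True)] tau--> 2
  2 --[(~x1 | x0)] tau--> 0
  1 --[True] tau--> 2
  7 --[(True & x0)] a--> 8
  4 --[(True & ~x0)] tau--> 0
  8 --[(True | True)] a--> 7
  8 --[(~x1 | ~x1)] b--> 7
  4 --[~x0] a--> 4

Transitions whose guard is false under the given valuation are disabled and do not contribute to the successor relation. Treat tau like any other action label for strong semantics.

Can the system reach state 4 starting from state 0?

Answer: UNREACHABLE

Analysis:
After dropping false guards: 14 live edges.
depth 0: {0}
depth 1: {3,7}  cumulative {0,3,7}
depth 2: {6,8}  cumulative {0,3,6,7,8}
depth 3: {1}  cumulative {0,1,3,6,7,8}
depth 4: {2}  cumulative {0,1,2,3,6,7,8}
R = {0,1,2,3,6,7,8}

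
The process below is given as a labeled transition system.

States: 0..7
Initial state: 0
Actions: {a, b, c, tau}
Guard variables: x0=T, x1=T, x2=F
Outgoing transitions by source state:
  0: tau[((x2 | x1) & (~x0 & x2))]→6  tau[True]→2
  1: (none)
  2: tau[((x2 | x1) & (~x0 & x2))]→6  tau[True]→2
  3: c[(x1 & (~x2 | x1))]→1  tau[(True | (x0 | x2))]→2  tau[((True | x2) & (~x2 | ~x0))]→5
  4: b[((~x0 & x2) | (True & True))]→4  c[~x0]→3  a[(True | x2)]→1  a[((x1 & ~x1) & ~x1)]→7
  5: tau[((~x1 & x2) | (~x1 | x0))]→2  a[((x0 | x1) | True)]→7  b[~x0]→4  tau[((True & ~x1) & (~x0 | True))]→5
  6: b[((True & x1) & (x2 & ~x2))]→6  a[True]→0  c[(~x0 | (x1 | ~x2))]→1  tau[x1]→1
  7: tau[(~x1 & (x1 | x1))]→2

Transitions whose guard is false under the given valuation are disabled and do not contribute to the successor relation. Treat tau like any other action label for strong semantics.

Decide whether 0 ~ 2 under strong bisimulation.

Bisimulation quotient by refinement:
  π0 = {{0,1,2,3,4,5,6,7}}
  π1 = {{0,2},{1,7},{3},{4},{5},{6}}
stable after 2 split(s): 6 block(s)
class of 0: {0,2}; class of 2: {0,2}

Answer: BISIMILAR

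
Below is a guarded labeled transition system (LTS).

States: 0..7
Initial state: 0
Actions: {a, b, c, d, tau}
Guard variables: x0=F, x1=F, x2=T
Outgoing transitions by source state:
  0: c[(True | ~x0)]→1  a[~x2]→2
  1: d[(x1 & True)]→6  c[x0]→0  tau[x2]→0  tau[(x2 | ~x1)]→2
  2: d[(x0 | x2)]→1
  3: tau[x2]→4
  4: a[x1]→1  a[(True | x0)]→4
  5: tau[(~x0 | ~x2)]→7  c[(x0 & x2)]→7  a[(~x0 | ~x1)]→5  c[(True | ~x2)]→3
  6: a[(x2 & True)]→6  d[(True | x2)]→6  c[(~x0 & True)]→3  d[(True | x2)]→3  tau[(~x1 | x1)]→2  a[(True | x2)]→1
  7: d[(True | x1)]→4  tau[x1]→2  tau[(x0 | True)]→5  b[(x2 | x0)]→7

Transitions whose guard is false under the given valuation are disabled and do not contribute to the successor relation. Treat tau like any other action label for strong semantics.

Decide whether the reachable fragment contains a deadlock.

Answer: DEADLOCK-FREE

Analysis:
R = {0,1,2}
  0: c→1  [1 exit(s)]
  1: tau→0  tau→2  [2 exit(s)]
  2: d→1  [1 exit(s)]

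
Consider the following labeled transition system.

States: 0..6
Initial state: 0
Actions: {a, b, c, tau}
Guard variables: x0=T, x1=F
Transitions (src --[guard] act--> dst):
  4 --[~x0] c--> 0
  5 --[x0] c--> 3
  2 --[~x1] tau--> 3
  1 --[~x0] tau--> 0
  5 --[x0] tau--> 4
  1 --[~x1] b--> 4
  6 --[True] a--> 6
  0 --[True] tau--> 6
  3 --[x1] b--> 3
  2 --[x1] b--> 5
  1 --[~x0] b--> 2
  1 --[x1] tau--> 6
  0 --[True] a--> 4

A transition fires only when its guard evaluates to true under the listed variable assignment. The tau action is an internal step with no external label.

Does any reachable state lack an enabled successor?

Reachable = {0,4,6}
  0: a→4  tau→6  [2 exit(s)]
  4: ∅  [deadlock]
  6: a→6  [1 exit(s)]
witness 4: a

Answer: DEADLOCK at state 4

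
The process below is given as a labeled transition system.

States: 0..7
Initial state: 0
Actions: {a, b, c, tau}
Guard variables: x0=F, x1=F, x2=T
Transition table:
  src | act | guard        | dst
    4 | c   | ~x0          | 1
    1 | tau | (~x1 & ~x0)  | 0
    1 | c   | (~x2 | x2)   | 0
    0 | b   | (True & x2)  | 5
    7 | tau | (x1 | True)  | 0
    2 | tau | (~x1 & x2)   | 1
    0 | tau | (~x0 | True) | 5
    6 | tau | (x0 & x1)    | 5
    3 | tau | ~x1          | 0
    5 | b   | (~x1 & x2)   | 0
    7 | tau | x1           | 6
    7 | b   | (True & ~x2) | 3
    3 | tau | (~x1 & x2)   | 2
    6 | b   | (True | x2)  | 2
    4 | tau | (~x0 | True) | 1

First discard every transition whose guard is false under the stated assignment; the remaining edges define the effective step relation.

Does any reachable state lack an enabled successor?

Reach set: {0,5}
  0: b→5  tau→5  [2 exit(s)]
  5: b→0  [1 exit(s)]

Answer: DEADLOCK-FREE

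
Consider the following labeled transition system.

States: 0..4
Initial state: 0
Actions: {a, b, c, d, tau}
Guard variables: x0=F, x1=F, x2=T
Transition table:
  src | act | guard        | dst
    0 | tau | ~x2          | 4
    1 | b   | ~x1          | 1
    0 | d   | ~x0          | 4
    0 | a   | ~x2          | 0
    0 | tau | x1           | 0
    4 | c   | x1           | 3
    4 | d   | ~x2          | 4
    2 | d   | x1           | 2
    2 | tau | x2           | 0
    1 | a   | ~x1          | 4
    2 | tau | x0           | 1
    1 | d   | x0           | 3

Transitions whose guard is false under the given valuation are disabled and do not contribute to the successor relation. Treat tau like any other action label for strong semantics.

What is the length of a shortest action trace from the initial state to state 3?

Answer: UNREACHABLE

Analysis:
BFS to 3:
  L0 = {0}
  L1 = {4}
3 never appears.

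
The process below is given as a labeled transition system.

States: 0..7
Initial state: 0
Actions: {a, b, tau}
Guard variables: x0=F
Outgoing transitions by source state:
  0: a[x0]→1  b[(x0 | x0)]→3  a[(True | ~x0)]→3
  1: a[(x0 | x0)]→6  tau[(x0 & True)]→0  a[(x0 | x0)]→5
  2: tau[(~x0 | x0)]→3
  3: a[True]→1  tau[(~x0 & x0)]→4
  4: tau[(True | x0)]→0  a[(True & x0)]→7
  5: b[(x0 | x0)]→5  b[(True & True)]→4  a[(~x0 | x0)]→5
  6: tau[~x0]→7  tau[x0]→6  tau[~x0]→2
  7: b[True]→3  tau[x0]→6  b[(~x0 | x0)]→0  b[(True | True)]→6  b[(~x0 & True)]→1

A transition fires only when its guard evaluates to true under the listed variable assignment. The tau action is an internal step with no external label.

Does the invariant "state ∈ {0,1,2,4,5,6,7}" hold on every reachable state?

Inv-set: {0,1,2,4,5,6,7}
Reachable = {0,1,3}
  0: ✓
  1: ✓
  3: VIOLATES
counterexample path to 3: a

Answer: INVARIANT VIOLATED at state 3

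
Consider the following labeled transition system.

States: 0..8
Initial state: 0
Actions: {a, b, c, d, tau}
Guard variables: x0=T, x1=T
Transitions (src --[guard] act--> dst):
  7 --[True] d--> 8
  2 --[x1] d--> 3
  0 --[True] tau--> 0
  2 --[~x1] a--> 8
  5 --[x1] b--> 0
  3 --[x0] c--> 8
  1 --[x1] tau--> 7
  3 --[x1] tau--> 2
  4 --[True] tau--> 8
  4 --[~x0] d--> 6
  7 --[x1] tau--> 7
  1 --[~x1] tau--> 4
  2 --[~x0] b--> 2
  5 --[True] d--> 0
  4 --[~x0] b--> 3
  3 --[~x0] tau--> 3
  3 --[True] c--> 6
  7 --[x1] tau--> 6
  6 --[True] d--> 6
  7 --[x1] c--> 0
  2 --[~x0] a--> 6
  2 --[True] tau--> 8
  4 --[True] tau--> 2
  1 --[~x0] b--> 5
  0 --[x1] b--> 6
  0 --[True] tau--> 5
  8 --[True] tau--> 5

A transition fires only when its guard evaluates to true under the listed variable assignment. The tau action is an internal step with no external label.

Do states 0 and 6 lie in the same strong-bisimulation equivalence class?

Answer: NOT BISIMILAR

Working:
Refine partition for ~:
  π0 = {{0,1,2,3,4,5,6,7,8}}
  π1 = {{0},{1,4,8},{2},{3},{5},{6},{7}}
  π2 = {{0},{1},{2},{3},{4},{5},{6},{7},{8}}
9 equivalence class(es) (converged in 3)
[0]={0}  [6]={6}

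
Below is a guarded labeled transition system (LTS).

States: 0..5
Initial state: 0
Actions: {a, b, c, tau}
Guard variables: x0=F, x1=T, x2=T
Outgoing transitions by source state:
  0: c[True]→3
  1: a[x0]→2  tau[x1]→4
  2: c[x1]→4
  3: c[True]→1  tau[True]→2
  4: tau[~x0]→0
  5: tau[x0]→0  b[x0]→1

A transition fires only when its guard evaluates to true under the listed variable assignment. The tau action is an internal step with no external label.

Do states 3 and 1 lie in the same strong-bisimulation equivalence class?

Compute ~ classes (split until stable):
  P[0] = {{0,1,2,3,4,5}}
  P[1] = {{0,2},{1,4},{3},{5}}
  P[2] = {{0},{1},{2},{3},{4},{5}}
stable after 3 split(s): 6 block(s)
class of 3: {3}; class of 1: {1}

Answer: NOT BISIMILAR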